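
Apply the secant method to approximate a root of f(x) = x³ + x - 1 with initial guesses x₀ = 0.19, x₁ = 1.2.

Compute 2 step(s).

f(x) = x³ + x - 1
x₀ = 0.19, x₁ = 1.2

Secant formula: x_{n+1} = x_n - f(x_n)(x_n - x_{n-1})/(f(x_n) - f(x_{n-1}))

Iteration 1:
  f(0.190000) = -0.803141
  f(1.200000) = 1.928000
  x_2 = 1.200000 - 1.928000×(1.200000 - 0.190000)/(1.928000 - (-0.803141))
       = 0.487009
Iteration 2:
  f(1.200000) = 1.928000
  f(0.487009) = -0.397484
  x_3 = 0.487009 - (-0.397484)×(0.487009 - 1.200000)/(-0.397484 - 1.928000)
       = 0.608877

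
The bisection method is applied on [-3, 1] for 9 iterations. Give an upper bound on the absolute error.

Bisection error bound: |error| ≤ (b-a)/2^n
|error| ≤ (1 - (-3))/2^9 = 4/2^9
|error| ≤ 0.0078125000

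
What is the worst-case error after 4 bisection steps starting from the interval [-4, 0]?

Bisection error bound: |error| ≤ (b-a)/2^n
|error| ≤ (0 - (-4))/2^4 = 4/2^4
|error| ≤ 0.2500000000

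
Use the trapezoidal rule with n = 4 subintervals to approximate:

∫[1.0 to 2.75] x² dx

f(x) = x²
a = 1.0, b = 2.75, n = 4
h = (b - a)/n = 0.437500

Trapezoidal rule: (h/2)[f(x₀) + 2f(x₁) + 2f(x₂) + ... + f(xₙ)]

x_0 = 1.0000, f(x_0) = 1.000000, coefficient = 1
x_1 = 1.4375, f(x_1) = 2.066406, coefficient = 2
x_2 = 1.8750, f(x_2) = 3.515625, coefficient = 2
x_3 = 2.3125, f(x_3) = 5.347656, coefficient = 2
x_4 = 2.7500, f(x_4) = 7.562500, coefficient = 1

I ≈ (0.437500/2) × 30.421875 = 6.654785
Exact value: 6.598958
Error: 0.055827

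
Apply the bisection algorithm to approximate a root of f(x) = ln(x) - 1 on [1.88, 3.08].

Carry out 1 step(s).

f(x) = ln(x) - 1
Initial interval: [1.88, 3.08]

Iteration 1:
  c_1 = (1.880000 + 3.080000)/2 = 2.480000
  f(c_1) = f(2.480000) = -0.091741
  f(a) × f(c) ≥ 0, new interval: [2.480000, 3.080000]

After 1 iteration(s), the approximation is c_1 = 2.480000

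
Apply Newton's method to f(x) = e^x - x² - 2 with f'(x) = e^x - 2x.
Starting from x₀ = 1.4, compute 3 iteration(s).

f(x) = e^x - x² - 2
f'(x) = e^x - 2x
x₀ = 1.4

Newton-Raphson formula: x_{n+1} = x_n - f(x_n)/f'(x_n)

Iteration 1:
  f(1.400000) = 0.095200
  f'(1.400000) = 1.255200
  x_1 = 1.400000 - 0.095200/1.255200 = 1.324156
Iteration 2:
  f(1.324156) = 0.005622
  f'(1.324156) = 1.110699
  x_2 = 1.324156 - 0.005622/1.110699 = 1.319094
Iteration 3:
  f(1.319094) = 0.000022
  f'(1.319094) = 1.101843
  x_3 = 1.319094 - 0.000022/1.101843 = 1.319074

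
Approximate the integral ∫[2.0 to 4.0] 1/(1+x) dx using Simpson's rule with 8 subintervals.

f(x) = 1/(1+x)
a = 2.0, b = 4.0, n = 8
h = (b - a)/n = 0.250000

Simpson's rule: (h/3)[f(x₀) + 4f(x₁) + 2f(x₂) + ... + f(xₙ)]

x_0 = 2.0000, f(x_0) = 0.333333, coefficient = 1
x_1 = 2.2500, f(x_1) = 0.307692, coefficient = 4
x_2 = 2.5000, f(x_2) = 0.285714, coefficient = 2
x_3 = 2.7500, f(x_3) = 0.266667, coefficient = 4
x_4 = 3.0000, f(x_4) = 0.250000, coefficient = 2
x_5 = 3.2500, f(x_5) = 0.235294, coefficient = 4
x_6 = 3.5000, f(x_6) = 0.222222, coefficient = 2
x_7 = 3.7500, f(x_7) = 0.210526, coefficient = 4
x_8 = 4.0000, f(x_8) = 0.200000, coefficient = 1

I ≈ (0.250000/3) × 6.129924 = 0.510827
Exact value: 0.510826
Error: 0.000001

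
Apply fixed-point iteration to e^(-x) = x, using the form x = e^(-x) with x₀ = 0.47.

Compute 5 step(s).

Equation: e^(-x) = x
Fixed-point form: x = e^(-x)
x₀ = 0.47

x_1 = g(0.470000) = 0.625002
x_2 = g(0.625002) = 0.535260
x_3 = g(0.535260) = 0.585517
x_4 = g(0.585517) = 0.556818
x_5 = g(0.556818) = 0.573030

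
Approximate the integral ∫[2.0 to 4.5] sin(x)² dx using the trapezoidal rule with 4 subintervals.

f(x) = sin(x)²
a = 2.0, b = 4.5, n = 4
h = (b - a)/n = 0.625000

Trapezoidal rule: (h/2)[f(x₀) + 2f(x₁) + 2f(x₂) + ... + f(xₙ)]

x_0 = 2.0000, f(x_0) = 0.826822, coefficient = 1
x_1 = 2.6250, f(x_1) = 0.243957, coefficient = 2
x_2 = 3.2500, f(x_2) = 0.011706, coefficient = 2
x_3 = 3.8750, f(x_3) = 0.448103, coefficient = 2
x_4 = 4.5000, f(x_4) = 0.955565, coefficient = 1

I ≈ (0.625000/2) × 3.189919 = 0.996850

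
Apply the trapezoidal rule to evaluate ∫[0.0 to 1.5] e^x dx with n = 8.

f(x) = e^x
a = 0.0, b = 1.5, n = 8
h = (b - a)/n = 0.187500

Trapezoidal rule: (h/2)[f(x₀) + 2f(x₁) + 2f(x₂) + ... + f(xₙ)]

x_0 = 0.0000, f(x_0) = 1.000000, coefficient = 1
x_1 = 0.1875, f(x_1) = 1.206230, coefficient = 2
x_2 = 0.3750, f(x_2) = 1.454991, coefficient = 2
x_3 = 0.5625, f(x_3) = 1.755055, coefficient = 2
x_4 = 0.7500, f(x_4) = 2.117000, coefficient = 2
x_5 = 0.9375, f(x_5) = 2.553589, coefficient = 2
x_6 = 1.1250, f(x_6) = 3.080217, coefficient = 2
x_7 = 1.3125, f(x_7) = 3.715451, coefficient = 2
x_8 = 1.5000, f(x_8) = 4.481689, coefficient = 1

I ≈ (0.187500/2) × 37.246756 = 3.491883
Exact value: 3.481689
Error: 0.010194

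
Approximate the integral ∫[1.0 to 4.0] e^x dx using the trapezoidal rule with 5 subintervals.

f(x) = e^x
a = 1.0, b = 4.0, n = 5
h = (b - a)/n = 0.600000

Trapezoidal rule: (h/2)[f(x₀) + 2f(x₁) + 2f(x₂) + ... + f(xₙ)]

x_0 = 1.0000, f(x_0) = 2.718282, coefficient = 1
x_1 = 1.6000, f(x_1) = 4.953032, coefficient = 2
x_2 = 2.2000, f(x_2) = 9.025013, coefficient = 2
x_3 = 2.8000, f(x_3) = 16.444647, coefficient = 2
x_4 = 3.4000, f(x_4) = 29.964100, coefficient = 2
x_5 = 4.0000, f(x_5) = 54.598150, coefficient = 1

I ≈ (0.600000/2) × 178.090017 = 53.427005
Exact value: 51.879868
Error: 1.547137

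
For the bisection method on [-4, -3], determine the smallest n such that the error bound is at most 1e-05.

We need (b-a)/2^n ≤ 1e-05
(-3 - (-4))/2^n ≤ 1e-05
1/2^n ≤ 1e-05
2^n ≥ 100000
n ≥ log₂(100000) = 16.61
n ≥ 17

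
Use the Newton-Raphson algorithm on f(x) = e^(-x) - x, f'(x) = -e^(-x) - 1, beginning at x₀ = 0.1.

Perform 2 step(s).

f(x) = e^(-x) - x
f'(x) = -e^(-x) - 1
x₀ = 0.1

Newton-Raphson formula: x_{n+1} = x_n - f(x_n)/f'(x_n)

Iteration 1:
  f(0.100000) = 0.804837
  f'(0.100000) = -1.904837
  x_1 = 0.100000 - 0.804837/(-1.904837) = 0.522523
Iteration 2:
  f(0.522523) = 0.070500
  f'(0.522523) = -1.593023
  x_2 = 0.522523 - 0.070500/(-1.593023) = 0.566778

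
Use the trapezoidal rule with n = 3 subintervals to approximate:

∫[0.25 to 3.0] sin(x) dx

f(x) = sin(x)
a = 0.25, b = 3.0, n = 3
h = (b - a)/n = 0.916667

Trapezoidal rule: (h/2)[f(x₀) + 2f(x₁) + 2f(x₂) + ... + f(xₙ)]

x_0 = 0.2500, f(x_0) = 0.247404, coefficient = 1
x_1 = 1.1667, f(x_1) = 0.919445, coefficient = 2
x_2 = 2.0833, f(x_2) = 0.871503, coefficient = 2
x_3 = 3.0000, f(x_3) = 0.141120, coefficient = 1

I ≈ (0.916667/2) × 3.970420 = 1.819776
Exact value: 1.958905
Error: 0.139129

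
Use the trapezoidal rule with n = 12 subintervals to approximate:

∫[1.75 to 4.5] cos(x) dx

f(x) = cos(x)
a = 1.75, b = 4.5, n = 12
h = (b - a)/n = 0.229167

Trapezoidal rule: (h/2)[f(x₀) + 2f(x₁) + 2f(x₂) + ... + f(xₙ)]

x_0 = 1.7500, f(x_0) = -0.178246, coefficient = 1
x_1 = 1.9792, f(x_1) = -0.397114, coefficient = 2
x_2 = 2.2083, f(x_2) = -0.595218, coefficient = 2
x_3 = 2.4375, f(x_3) = -0.762199, coefficient = 2
x_4 = 2.6667, f(x_4) = -0.889327, coefficient = 2
x_5 = 2.8958, f(x_5) = -0.969953, coefficient = 2
x_6 = 3.1250, f(x_6) = -0.999862, coefficient = 2
x_7 = 3.3542, f(x_7) = -0.977491, coefficient = 2
x_8 = 3.5833, f(x_8) = -0.904009, coefficient = 2
x_9 = 3.8125, f(x_9) = -0.783258, coefficient = 2
x_10 = 4.0417, f(x_10) = -0.621552, coefficient = 2
x_11 = 4.2708, f(x_11) = -0.427346, coefficient = 2
x_12 = 4.5000, f(x_12) = -0.210796, coefficient = 1

I ≈ (0.229167/2) × -17.043701 = -1.952924
Exact value: -1.961516
Error: 0.008592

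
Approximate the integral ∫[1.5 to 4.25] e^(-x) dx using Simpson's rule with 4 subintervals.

f(x) = e^(-x)
a = 1.5, b = 4.25, n = 4
h = (b - a)/n = 0.687500

Simpson's rule: (h/3)[f(x₀) + 4f(x₁) + 2f(x₂) + ... + f(xₙ)]

x_0 = 1.5000, f(x_0) = 0.223130, coefficient = 1
x_1 = 2.1875, f(x_1) = 0.112197, coefficient = 4
x_2 = 2.8750, f(x_2) = 0.056416, coefficient = 2
x_3 = 3.5625, f(x_3) = 0.028368, coefficient = 4
x_4 = 4.2500, f(x_4) = 0.014264, coefficient = 1

I ≈ (0.687500/3) × 0.912486 = 0.209111
Exact value: 0.208866
Error: 0.000245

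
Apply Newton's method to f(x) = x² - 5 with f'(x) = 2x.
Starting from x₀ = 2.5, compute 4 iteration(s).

f(x) = x² - 5
f'(x) = 2x
x₀ = 2.5

Newton-Raphson formula: x_{n+1} = x_n - f(x_n)/f'(x_n)

Iteration 1:
  f(2.500000) = 1.250000
  f'(2.500000) = 5.000000
  x_1 = 2.500000 - 1.250000/5.000000 = 2.250000
Iteration 2:
  f(2.250000) = 0.062500
  f'(2.250000) = 4.500000
  x_2 = 2.250000 - 0.062500/4.500000 = 2.236111
Iteration 3:
  f(2.236111) = 0.000193
  f'(2.236111) = 4.472222
  x_3 = 2.236111 - 0.000193/4.472222 = 2.236068
Iteration 4:
  f(2.236068) = 0.000000
  f'(2.236068) = 4.472136
  x_4 = 2.236068 - 0.000000/4.472136 = 2.236068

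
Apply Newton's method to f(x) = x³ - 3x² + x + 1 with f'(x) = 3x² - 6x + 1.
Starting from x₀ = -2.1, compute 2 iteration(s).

f(x) = x³ - 3x² + x + 1
f'(x) = 3x² - 6x + 1
x₀ = -2.1

Newton-Raphson formula: x_{n+1} = x_n - f(x_n)/f'(x_n)

Iteration 1:
  f(-2.100000) = -23.591000
  f'(-2.100000) = 26.830000
  x_1 = -2.100000 - (-23.591000)/26.830000 = -1.220723
Iteration 2:
  f(-1.220723) = -6.510296
  f'(-1.220723) = 12.794833
  x_2 = -1.220723 - (-6.510296)/12.794833 = -0.711901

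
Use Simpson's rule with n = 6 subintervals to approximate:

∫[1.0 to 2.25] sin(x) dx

f(x) = sin(x)
a = 1.0, b = 2.25, n = 6
h = (b - a)/n = 0.208333

Simpson's rule: (h/3)[f(x₀) + 4f(x₁) + 2f(x₂) + ... + f(xₙ)]

x_0 = 1.0000, f(x_0) = 0.841471, coefficient = 1
x_1 = 1.2083, f(x_1) = 0.935026, coefficient = 4
x_2 = 1.4167, f(x_2) = 0.988146, coefficient = 2
x_3 = 1.6250, f(x_3) = 0.998531, coefficient = 4
x_4 = 1.8333, f(x_4) = 0.965735, coefficient = 2
x_5 = 2.0417, f(x_5) = 0.891174, coefficient = 4
x_6 = 2.2500, f(x_6) = 0.778073, coefficient = 1

I ≈ (0.208333/3) × 16.826230 = 1.168488
Exact value: 1.168476
Error: 0.000012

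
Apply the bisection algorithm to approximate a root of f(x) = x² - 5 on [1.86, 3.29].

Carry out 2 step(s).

f(x) = x² - 5
Initial interval: [1.86, 3.29]

Iteration 1:
  c_1 = (1.860000 + 3.290000)/2 = 2.575000
  f(c_1) = f(2.575000) = 1.630625
  f(a) × f(c) < 0, new interval: [1.860000, 2.575000]
Iteration 2:
  c_2 = (1.860000 + 2.575000)/2 = 2.217500
  f(c_2) = f(2.217500) = -0.082694
  f(a) × f(c) ≥ 0, new interval: [2.217500, 2.575000]

After 2 iteration(s), the approximation is c_2 = 2.217500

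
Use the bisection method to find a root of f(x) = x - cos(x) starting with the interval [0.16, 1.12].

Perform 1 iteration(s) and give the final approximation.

f(x) = x - cos(x)
Initial interval: [0.16, 1.12]

Iteration 1:
  c_1 = (0.160000 + 1.120000)/2 = 0.640000
  f(c_1) = f(0.640000) = -0.162096
  f(a) × f(c) ≥ 0, new interval: [0.640000, 1.120000]

After 1 iteration(s), the approximation is c_1 = 0.640000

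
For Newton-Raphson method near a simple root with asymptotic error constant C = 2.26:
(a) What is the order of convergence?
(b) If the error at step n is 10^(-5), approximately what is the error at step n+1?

(a) Newton-Raphson has quadratic (order 2) convergence near simple roots.
    This means |e_{n+1}| ≈ C|e_n|².

(b) With |e_n| = 10^(-5) and C = 2.26:
    |e_{n+1}| ≈ 2.26 × (10^(-5))² = 2.26 × 10^(-10)

(a) 2 (quadratic); (b) |e_{n+1}| ≈ 2.260e-10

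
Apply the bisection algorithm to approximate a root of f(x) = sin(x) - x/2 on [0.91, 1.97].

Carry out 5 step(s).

f(x) = sin(x) - x/2
Initial interval: [0.91, 1.97]

Iteration 1:
  c_1 = (0.910000 + 1.970000)/2 = 1.440000
  f(c_1) = f(1.440000) = 0.271458
  f(a) × f(c) ≥ 0, new interval: [1.440000, 1.970000]
Iteration 2:
  c_2 = (1.440000 + 1.970000)/2 = 1.705000
  f(c_2) = f(1.705000) = 0.138508
  f(a) × f(c) ≥ 0, new interval: [1.705000, 1.970000]
Iteration 3:
  c_3 = (1.705000 + 1.970000)/2 = 1.837500
  f(c_3) = f(1.837500) = 0.045895
  f(a) × f(c) ≥ 0, new interval: [1.837500, 1.970000]
Iteration 4:
  c_4 = (1.837500 + 1.970000)/2 = 1.903750
  f(c_4) = f(1.903750) = -0.006794
  f(a) × f(c) < 0, new interval: [1.837500, 1.903750]
Iteration 5:
  c_5 = (1.837500 + 1.903750)/2 = 1.870625
  f(c_5) = f(1.870625) = 0.020075
  f(a) × f(c) ≥ 0, new interval: [1.870625, 1.903750]

After 5 iteration(s), the approximation is c_5 = 1.870625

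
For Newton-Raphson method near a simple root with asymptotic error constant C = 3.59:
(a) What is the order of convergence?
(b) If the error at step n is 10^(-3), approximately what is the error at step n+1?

(a) Newton-Raphson has quadratic (order 2) convergence near simple roots.
    This means |e_{n+1}| ≈ C|e_n|².

(b) With |e_n| = 10^(-3) and C = 3.59:
    |e_{n+1}| ≈ 3.59 × (10^(-3))² = 3.59 × 10^(-6)

(a) 2 (quadratic); (b) |e_{n+1}| ≈ 3.590e-06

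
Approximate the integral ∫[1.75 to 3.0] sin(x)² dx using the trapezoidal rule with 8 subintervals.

f(x) = sin(x)²
a = 1.75, b = 3.0, n = 8
h = (b - a)/n = 0.156250

Trapezoidal rule: (h/2)[f(x₀) + 2f(x₁) + 2f(x₂) + ... + f(xₙ)]

x_0 = 1.7500, f(x_0) = 0.968228, coefficient = 1
x_1 = 1.9062, f(x_1) = 0.891629, coefficient = 2
x_2 = 2.0625, f(x_2) = 0.777095, coefficient = 2
x_3 = 2.2188, f(x_3) = 0.635720, coefficient = 2
x_4 = 2.3750, f(x_4) = 0.481199, coefficient = 2
x_5 = 2.5312, f(x_5) = 0.328499, coefficient = 2
x_6 = 2.6875, f(x_6) = 0.192411, coefficient = 2
x_7 = 2.8438, f(x_7) = 0.086118, coefficient = 2
x_8 = 3.0000, f(x_8) = 0.019915, coefficient = 1

I ≈ (0.156250/2) × 7.773485 = 0.607304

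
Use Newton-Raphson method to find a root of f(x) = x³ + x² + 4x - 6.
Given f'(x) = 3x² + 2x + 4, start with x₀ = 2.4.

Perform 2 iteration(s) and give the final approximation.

f(x) = x³ + x² + 4x - 6
f'(x) = 3x² + 2x + 4
x₀ = 2.4

Newton-Raphson formula: x_{n+1} = x_n - f(x_n)/f'(x_n)

Iteration 1:
  f(2.400000) = 23.184000
  f'(2.400000) = 26.080000
  x_1 = 2.400000 - 23.184000/26.080000 = 1.511043
Iteration 2:
  f(1.511043) = 5.777513
  f'(1.511043) = 13.871838
  x_2 = 1.511043 - 5.777513/13.871838 = 1.094551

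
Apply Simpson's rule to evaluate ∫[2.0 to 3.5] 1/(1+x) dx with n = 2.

f(x) = 1/(1+x)
a = 2.0, b = 3.5, n = 2
h = (b - a)/n = 0.750000

Simpson's rule: (h/3)[f(x₀) + 4f(x₁) + 2f(x₂) + ... + f(xₙ)]

x_0 = 2.0000, f(x_0) = 0.333333, coefficient = 1
x_1 = 2.7500, f(x_1) = 0.266667, coefficient = 4
x_2 = 3.5000, f(x_2) = 0.222222, coefficient = 1

I ≈ (0.750000/3) × 1.622222 = 0.405556
Exact value: 0.405465
Error: 0.000090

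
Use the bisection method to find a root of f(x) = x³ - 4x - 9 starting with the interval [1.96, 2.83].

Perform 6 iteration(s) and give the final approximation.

f(x) = x³ - 4x - 9
Initial interval: [1.96, 2.83]

Iteration 1:
  c_1 = (1.960000 + 2.830000)/2 = 2.395000
  f(c_1) = f(2.395000) = -4.842220
  f(a) × f(c) ≥ 0, new interval: [2.395000, 2.830000]
Iteration 2:
  c_2 = (2.395000 + 2.830000)/2 = 2.612500
  f(c_2) = f(2.612500) = -1.619279
  f(a) × f(c) ≥ 0, new interval: [2.612500, 2.830000]
Iteration 3:
  c_3 = (2.612500 + 2.830000)/2 = 2.721250
  f(c_3) = f(2.721250) = 0.266405
  f(a) × f(c) < 0, new interval: [2.612500, 2.721250]
Iteration 4:
  c_4 = (2.612500 + 2.721250)/2 = 2.666875
  f(c_4) = f(2.666875) = -0.700092
  f(a) × f(c) ≥ 0, new interval: [2.666875, 2.721250]
Iteration 5:
  c_5 = (2.666875 + 2.721250)/2 = 2.694063
  f(c_5) = f(2.694063) = -0.222818
  f(a) × f(c) ≥ 0, new interval: [2.694063, 2.721250]
Iteration 6:
  c_6 = (2.694063 + 2.721250)/2 = 2.707656
  f(c_6) = f(2.707656) = 0.020292
  f(a) × f(c) < 0, new interval: [2.694063, 2.707656]

After 6 iteration(s), the approximation is c_6 = 2.707656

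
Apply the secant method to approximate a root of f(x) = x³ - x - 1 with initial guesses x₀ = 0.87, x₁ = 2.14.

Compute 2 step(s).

f(x) = x³ - x - 1
x₀ = 0.87, x₁ = 2.14

Secant formula: x_{n+1} = x_n - f(x_n)(x_n - x_{n-1})/(f(x_n) - f(x_{n-1}))

Iteration 1:
  f(0.870000) = -1.211497
  f(2.140000) = 6.660344
  x_2 = 2.140000 - 6.660344×(2.140000 - 0.870000)/(6.660344 - (-1.211497))
       = 1.065456
Iteration 2:
  f(2.140000) = 6.660344
  f(1.065456) = -0.855953
  x_3 = 1.065456 - (-0.855953)×(1.065456 - 2.140000)/(-0.855953 - 6.660344)
       = 1.187825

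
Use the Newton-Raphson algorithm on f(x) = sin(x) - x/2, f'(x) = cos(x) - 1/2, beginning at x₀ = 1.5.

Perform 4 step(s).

f(x) = sin(x) - x/2
f'(x) = cos(x) - 1/2
x₀ = 1.5

Newton-Raphson formula: x_{n+1} = x_n - f(x_n)/f'(x_n)

Iteration 1:
  f(1.500000) = 0.247495
  f'(1.500000) = -0.429263
  x_1 = 1.500000 - 0.247495/(-0.429263) = 2.076558
Iteration 2:
  f(2.076558) = -0.163473
  f'(2.076558) = -0.984474
  x_2 = 2.076558 - (-0.163473)/(-0.984474) = 1.910507
Iteration 3:
  f(1.910507) = -0.012402
  f'(1.910507) = -0.833214
  x_3 = 1.910507 - (-0.012402)/(-0.833214) = 1.895622
Iteration 4:
  f(1.895622) = -0.000105
  f'(1.895622) = -0.819144
  x_4 = 1.895622 - (-0.000105)/(-0.819144) = 1.895494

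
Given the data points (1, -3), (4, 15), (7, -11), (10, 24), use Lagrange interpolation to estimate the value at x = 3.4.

Lagrange interpolation formula:
P(x) = Σ yᵢ × Lᵢ(x)
where Lᵢ(x) = Π_{j≠i} (x - xⱼ)/(xᵢ - xⱼ)

L_0(3.4) = (3.4 - 4)/(1 - 4) × (3.4 - 7)/(1 - 7) × (3.4 - 10)/(1 - 10) = 0.088000
L_1(3.4) = (3.4 - 1)/(4 - 1) × (3.4 - 7)/(4 - 7) × (3.4 - 10)/(4 - 10) = 1.056000
L_2(3.4) = (3.4 - 1)/(7 - 1) × (3.4 - 4)/(7 - 4) × (3.4 - 10)/(7 - 10) = -0.176000
L_3(3.4) = (3.4 - 1)/(10 - 1) × (3.4 - 4)/(10 - 4) × (3.4 - 7)/(10 - 7) = 0.032000

P(3.4) = (-3)×L_0(3.4) + 15×L_1(3.4) + (-11)×L_2(3.4) + 24×L_3(3.4)
P(3.4) = 18.280000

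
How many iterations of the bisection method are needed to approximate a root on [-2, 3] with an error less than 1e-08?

We need (b-a)/2^n ≤ 1e-08
(3 - (-2))/2^n ≤ 1e-08
5/2^n ≤ 1e-08
2^n ≥ 500000000
n ≥ log₂(500000000) = 28.90
n ≥ 29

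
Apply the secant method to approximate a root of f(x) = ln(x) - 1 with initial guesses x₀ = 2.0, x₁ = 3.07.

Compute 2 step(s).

f(x) = ln(x) - 1
x₀ = 2.0, x₁ = 3.07

Secant formula: x_{n+1} = x_n - f(x_n)(x_n - x_{n-1})/(f(x_n) - f(x_{n-1}))

Iteration 1:
  f(2.000000) = -0.306853
  f(3.070000) = 0.121678
  x_2 = 3.070000 - 0.121678×(3.070000 - 2.000000)/(0.121678 - (-0.306853))
       = 2.766183
Iteration 2:
  f(3.070000) = 0.121678
  f(2.766183) = 0.017468
  x_3 = 2.766183 - 0.017468×(2.766183 - 3.070000)/(0.017468 - 0.121678)
       = 2.715255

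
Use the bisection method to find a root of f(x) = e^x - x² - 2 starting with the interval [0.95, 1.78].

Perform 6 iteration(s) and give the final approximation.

f(x) = e^x - x² - 2
Initial interval: [0.95, 1.78]

Iteration 1:
  c_1 = (0.950000 + 1.780000)/2 = 1.365000
  f(c_1) = f(1.365000) = 0.052498
  f(a) × f(c) < 0, new interval: [0.950000, 1.365000]
Iteration 2:
  c_2 = (0.950000 + 1.365000)/2 = 1.157500
  f(c_2) = f(1.157500) = -0.157838
  f(a) × f(c) ≥ 0, new interval: [1.157500, 1.365000]
Iteration 3:
  c_3 = (1.157500 + 1.365000)/2 = 1.261250
  f(c_3) = f(1.261250) = -0.060921
  f(a) × f(c) ≥ 0, new interval: [1.261250, 1.365000]
Iteration 4:
  c_4 = (1.261250 + 1.365000)/2 = 1.313125
  f(c_4) = f(1.313125) = -0.006524
  f(a) × f(c) ≥ 0, new interval: [1.313125, 1.365000]
Iteration 5:
  c_5 = (1.313125 + 1.365000)/2 = 1.339062
  f(c_5) = f(1.339062) = 0.022376
  f(a) × f(c) < 0, new interval: [1.313125, 1.339062]
Iteration 6:
  c_6 = (1.313125 + 1.339062)/2 = 1.326094
  f(c_6) = f(1.326094) = 0.007778
  f(a) × f(c) < 0, new interval: [1.313125, 1.326094]

After 6 iteration(s), the approximation is c_6 = 1.326094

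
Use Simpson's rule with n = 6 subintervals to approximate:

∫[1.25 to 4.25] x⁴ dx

f(x) = x⁴
a = 1.25, b = 4.25, n = 6
h = (b - a)/n = 0.500000

Simpson's rule: (h/3)[f(x₀) + 4f(x₁) + 2f(x₂) + ... + f(xₙ)]

x_0 = 1.2500, f(x_0) = 2.441406, coefficient = 1
x_1 = 1.7500, f(x_1) = 9.378906, coefficient = 4
x_2 = 2.2500, f(x_2) = 25.628906, coefficient = 2
x_3 = 2.7500, f(x_3) = 57.191406, coefficient = 4
x_4 = 3.2500, f(x_4) = 111.566406, coefficient = 2
x_5 = 3.7500, f(x_5) = 197.753906, coefficient = 4
x_6 = 4.2500, f(x_6) = 326.253906, coefficient = 1

I ≈ (0.500000/3) × 1660.382812 = 276.730469
Exact value: 276.705469
Error: 0.025000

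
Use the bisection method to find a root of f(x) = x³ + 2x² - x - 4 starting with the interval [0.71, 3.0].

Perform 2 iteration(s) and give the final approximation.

f(x) = x³ + 2x² - x - 4
Initial interval: [0.71, 3.0]

Iteration 1:
  c_1 = (0.710000 + 3.000000)/2 = 1.855000
  f(c_1) = f(1.855000) = 7.410151
  f(a) × f(c) < 0, new interval: [0.710000, 1.855000]
Iteration 2:
  c_2 = (0.710000 + 1.855000)/2 = 1.282500
  f(c_2) = f(1.282500) = 0.116577
  f(a) × f(c) < 0, new interval: [0.710000, 1.282500]

After 2 iteration(s), the approximation is c_2 = 1.282500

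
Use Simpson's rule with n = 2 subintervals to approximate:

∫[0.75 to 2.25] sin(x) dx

f(x) = sin(x)
a = 0.75, b = 2.25, n = 2
h = (b - a)/n = 0.750000

Simpson's rule: (h/3)[f(x₀) + 4f(x₁) + 2f(x₂) + ... + f(xₙ)]

x_0 = 0.7500, f(x_0) = 0.681639, coefficient = 1
x_1 = 1.5000, f(x_1) = 0.997495, coefficient = 4
x_2 = 2.2500, f(x_2) = 0.778073, coefficient = 1

I ≈ (0.750000/3) × 5.449692 = 1.362423
Exact value: 1.359862
Error: 0.002560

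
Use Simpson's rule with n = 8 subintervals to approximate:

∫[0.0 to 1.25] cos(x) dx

f(x) = cos(x)
a = 0.0, b = 1.25, n = 8
h = (b - a)/n = 0.156250

Simpson's rule: (h/3)[f(x₀) + 4f(x₁) + 2f(x₂) + ... + f(xₙ)]

x_0 = 0.0000, f(x_0) = 1.000000, coefficient = 1
x_1 = 0.1562, f(x_1) = 0.987818, coefficient = 4
x_2 = 0.3125, f(x_2) = 0.951568, coefficient = 2
x_3 = 0.4688, f(x_3) = 0.892134, coefficient = 4
x_4 = 0.6250, f(x_4) = 0.810963, coefficient = 2
x_5 = 0.7812, f(x_5) = 0.710034, coefficient = 4
x_6 = 0.9375, f(x_6) = 0.591805, coefficient = 2
x_7 = 1.0938, f(x_7) = 0.459157, coefficient = 4
x_8 = 1.2500, f(x_8) = 0.315322, coefficient = 1

I ≈ (0.156250/3) × 18.220565 = 0.948988
Exact value: 0.948985
Error: 0.000003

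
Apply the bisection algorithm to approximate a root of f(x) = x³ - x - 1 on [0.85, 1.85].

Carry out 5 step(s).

f(x) = x³ - x - 1
Initial interval: [0.85, 1.85]

Iteration 1:
  c_1 = (0.850000 + 1.850000)/2 = 1.350000
  f(c_1) = f(1.350000) = 0.110375
  f(a) × f(c) < 0, new interval: [0.850000, 1.350000]
Iteration 2:
  c_2 = (0.850000 + 1.350000)/2 = 1.100000
  f(c_2) = f(1.100000) = -0.769000
  f(a) × f(c) ≥ 0, new interval: [1.100000, 1.350000]
Iteration 3:
  c_3 = (1.100000 + 1.350000)/2 = 1.225000
  f(c_3) = f(1.225000) = -0.386734
  f(a) × f(c) ≥ 0, new interval: [1.225000, 1.350000]
Iteration 4:
  c_4 = (1.225000 + 1.350000)/2 = 1.287500
  f(c_4) = f(1.287500) = -0.153268
  f(a) × f(c) ≥ 0, new interval: [1.287500, 1.350000]
Iteration 5:
  c_5 = (1.287500 + 1.350000)/2 = 1.318750
  f(c_5) = f(1.318750) = -0.025310
  f(a) × f(c) ≥ 0, new interval: [1.318750, 1.350000]

After 5 iteration(s), the approximation is c_5 = 1.318750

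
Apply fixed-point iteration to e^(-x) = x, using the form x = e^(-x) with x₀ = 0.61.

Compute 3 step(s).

Equation: e^(-x) = x
Fixed-point form: x = e^(-x)
x₀ = 0.61

x_1 = g(0.610000) = 0.543351
x_2 = g(0.543351) = 0.580799
x_3 = g(0.580799) = 0.559451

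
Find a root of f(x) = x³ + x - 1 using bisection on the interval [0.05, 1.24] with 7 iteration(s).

f(x) = x³ + x - 1
Initial interval: [0.05, 1.24]

Iteration 1:
  c_1 = (0.050000 + 1.240000)/2 = 0.645000
  f(c_1) = f(0.645000) = -0.086664
  f(a) × f(c) ≥ 0, new interval: [0.645000, 1.240000]
Iteration 2:
  c_2 = (0.645000 + 1.240000)/2 = 0.942500
  f(c_2) = f(0.942500) = 0.779729
  f(a) × f(c) < 0, new interval: [0.645000, 0.942500]
Iteration 3:
  c_3 = (0.645000 + 0.942500)/2 = 0.793750
  f(c_3) = f(0.793750) = 0.293844
  f(a) × f(c) < 0, new interval: [0.645000, 0.793750]
Iteration 4:
  c_4 = (0.645000 + 0.793750)/2 = 0.719375
  f(c_4) = f(0.719375) = 0.091652
  f(a) × f(c) < 0, new interval: [0.645000, 0.719375]
Iteration 5:
  c_5 = (0.645000 + 0.719375)/2 = 0.682187
  f(c_5) = f(0.682187) = -0.000336
  f(a) × f(c) ≥ 0, new interval: [0.682187, 0.719375]
Iteration 6:
  c_6 = (0.682187 + 0.719375)/2 = 0.700781
  f(c_6) = f(0.700781) = 0.044931
  f(a) × f(c) < 0, new interval: [0.682187, 0.700781]
Iteration 7:
  c_7 = (0.682187 + 0.700781)/2 = 0.691484
  f(c_7) = f(0.691484) = 0.022118
  f(a) × f(c) < 0, new interval: [0.682187, 0.691484]

After 7 iteration(s), the approximation is c_7 = 0.691484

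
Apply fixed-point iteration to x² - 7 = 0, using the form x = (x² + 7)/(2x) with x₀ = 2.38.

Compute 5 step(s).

Equation: x² - 7 = 0
Fixed-point form: x = (x² + 7)/(2x)
x₀ = 2.38

x_1 = g(2.380000) = 2.660588
x_2 = g(2.660588) = 2.645793
x_3 = g(2.645793) = 2.645751
x_4 = g(2.645751) = 2.645751
x_5 = g(2.645751) = 2.645751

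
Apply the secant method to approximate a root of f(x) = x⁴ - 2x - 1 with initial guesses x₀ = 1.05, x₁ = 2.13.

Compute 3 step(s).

f(x) = x⁴ - 2x - 1
x₀ = 1.05, x₁ = 2.13

Secant formula: x_{n+1} = x_n - f(x_n)(x_n - x_{n-1})/(f(x_n) - f(x_{n-1}))

Iteration 1:
  f(1.050000) = -1.884494
  f(2.130000) = 15.323462
  x_2 = 2.130000 - 15.323462×(2.130000 - 1.050000)/(15.323462 - (-1.884494))
       = 1.168274
Iteration 2:
  f(2.130000) = 15.323462
  f(1.168274) = -1.473694
  x_3 = 1.168274 - (-1.473694)×(1.168274 - 2.130000)/(-1.473694 - 15.323462)
       = 1.252651
Iteration 3:
  f(1.168274) = -1.473694
  f(1.252651) = -1.043120
  x_4 = 1.252651 - (-1.043120)×(1.252651 - 1.168274)/(-1.043120 - (-1.473694))
       = 1.457064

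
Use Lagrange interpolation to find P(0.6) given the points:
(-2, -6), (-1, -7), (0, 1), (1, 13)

Lagrange interpolation formula:
P(x) = Σ yᵢ × Lᵢ(x)
where Lᵢ(x) = Π_{j≠i} (x - xⱼ)/(xᵢ - xⱼ)

L_0(0.6) = (0.6 - (-1))/(-2 - (-1)) × (0.6 - 0)/(-2 - 0) × (0.6 - 1)/(-2 - 1) = 0.064000
L_1(0.6) = (0.6 - (-2))/(-1 - (-2)) × (0.6 - 0)/(-1 - 0) × (0.6 - 1)/(-1 - 1) = -0.312000
L_2(0.6) = (0.6 - (-2))/(0 - (-2)) × (0.6 - (-1))/(0 - (-1)) × (0.6 - 1)/(0 - 1) = 0.832000
L_3(0.6) = (0.6 - (-2))/(1 - (-2)) × (0.6 - (-1))/(1 - (-1)) × (0.6 - 0)/(1 - 0) = 0.416000

P(0.6) = (-6)×L_0(0.6) + (-7)×L_1(0.6) + 1×L_2(0.6) + 13×L_3(0.6)
P(0.6) = 8.040000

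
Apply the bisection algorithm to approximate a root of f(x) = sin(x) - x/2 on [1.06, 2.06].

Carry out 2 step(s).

f(x) = sin(x) - x/2
Initial interval: [1.06, 2.06]

Iteration 1:
  c_1 = (1.060000 + 2.060000)/2 = 1.560000
  f(c_1) = f(1.560000) = 0.219942
  f(a) × f(c) ≥ 0, new interval: [1.560000, 2.060000]
Iteration 2:
  c_2 = (1.560000 + 2.060000)/2 = 1.810000
  f(c_2) = f(1.810000) = 0.066527
  f(a) × f(c) ≥ 0, new interval: [1.810000, 2.060000]

After 2 iteration(s), the approximation is c_2 = 1.810000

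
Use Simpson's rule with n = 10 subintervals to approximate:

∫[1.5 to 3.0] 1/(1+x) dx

f(x) = 1/(1+x)
a = 1.5, b = 3.0, n = 10
h = (b - a)/n = 0.150000

Simpson's rule: (h/3)[f(x₀) + 4f(x₁) + 2f(x₂) + ... + f(xₙ)]

x_0 = 1.5000, f(x_0) = 0.400000, coefficient = 1
x_1 = 1.6500, f(x_1) = 0.377358, coefficient = 4
x_2 = 1.8000, f(x_2) = 0.357143, coefficient = 2
x_3 = 1.9500, f(x_3) = 0.338983, coefficient = 4
x_4 = 2.1000, f(x_4) = 0.322581, coefficient = 2
x_5 = 2.2500, f(x_5) = 0.307692, coefficient = 4
x_6 = 2.4000, f(x_6) = 0.294118, coefficient = 2
x_7 = 2.5500, f(x_7) = 0.281690, coefficient = 4
x_8 = 2.7000, f(x_8) = 0.270270, coefficient = 2
x_9 = 2.8500, f(x_9) = 0.259740, coefficient = 4
x_10 = 3.0000, f(x_10) = 0.250000, coefficient = 1

I ≈ (0.150000/3) × 9.400080 = 0.470004
Exact value: 0.470004
Error: 0.000000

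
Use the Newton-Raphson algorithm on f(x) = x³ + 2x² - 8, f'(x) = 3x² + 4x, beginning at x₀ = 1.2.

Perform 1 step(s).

f(x) = x³ + 2x² - 8
f'(x) = 3x² + 4x
x₀ = 1.2

Newton-Raphson formula: x_{n+1} = x_n - f(x_n)/f'(x_n)

Iteration 1:
  f(1.200000) = -3.392000
  f'(1.200000) = 9.120000
  x_1 = 1.200000 - (-3.392000)/9.120000 = 1.571930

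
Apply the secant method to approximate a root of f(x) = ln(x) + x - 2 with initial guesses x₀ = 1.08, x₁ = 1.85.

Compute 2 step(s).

f(x) = ln(x) + x - 2
x₀ = 1.08, x₁ = 1.85

Secant formula: x_{n+1} = x_n - f(x_n)(x_n - x_{n-1})/(f(x_n) - f(x_{n-1}))

Iteration 1:
  f(1.080000) = -0.843039
  f(1.850000) = 0.465186
  x_2 = 1.850000 - 0.465186×(1.850000 - 1.080000)/(0.465186 - (-0.843039))
       = 1.576199
Iteration 2:
  f(1.850000) = 0.465186
  f(1.576199) = 0.031216
  x_3 = 1.576199 - 0.031216×(1.576199 - 1.850000)/(0.031216 - 0.465186)
       = 1.556505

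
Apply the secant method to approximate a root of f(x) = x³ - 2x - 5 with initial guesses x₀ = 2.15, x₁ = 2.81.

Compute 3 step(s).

f(x) = x³ - 2x - 5
x₀ = 2.15, x₁ = 2.81

Secant formula: x_{n+1} = x_n - f(x_n)(x_n - x_{n-1})/(f(x_n) - f(x_{n-1}))

Iteration 1:
  f(2.150000) = 0.638375
  f(2.810000) = 11.568041
  x_2 = 2.810000 - 11.568041×(2.810000 - 2.150000)/(11.568041 - 0.638375)
       = 2.111451
Iteration 2:
  f(2.810000) = 11.568041
  f(2.111451) = 0.190423
  x_3 = 2.111451 - 0.190423×(2.111451 - 2.810000)/(0.190423 - 11.568041)
       = 2.099760
Iteration 3:
  f(2.111451) = 0.190423
  f(2.099760) = 0.058302
  x_4 = 2.099760 - 0.058302×(2.099760 - 2.111451)/(0.058302 - 0.190423)
       = 2.094601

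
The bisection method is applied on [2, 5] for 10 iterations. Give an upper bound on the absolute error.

Bisection error bound: |error| ≤ (b-a)/2^n
|error| ≤ (5 - 2)/2^10 = 3/2^10
|error| ≤ 0.0029296875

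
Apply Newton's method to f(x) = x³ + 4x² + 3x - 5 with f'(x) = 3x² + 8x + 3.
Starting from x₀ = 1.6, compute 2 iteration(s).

f(x) = x³ + 4x² + 3x - 5
f'(x) = 3x² + 8x + 3
x₀ = 1.6

Newton-Raphson formula: x_{n+1} = x_n - f(x_n)/f'(x_n)

Iteration 1:
  f(1.600000) = 14.136000
  f'(1.600000) = 23.480000
  x_1 = 1.600000 - 14.136000/23.480000 = 0.997956
Iteration 2:
  f(0.997956) = 2.971409
  f'(0.997956) = 13.971392
  x_2 = 0.997956 - 2.971409/13.971392 = 0.785278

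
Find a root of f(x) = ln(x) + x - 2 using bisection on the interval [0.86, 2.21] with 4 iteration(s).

f(x) = ln(x) + x - 2
Initial interval: [0.86, 2.21]

Iteration 1:
  c_1 = (0.860000 + 2.210000)/2 = 1.535000
  f(c_1) = f(1.535000) = -0.036470
  f(a) × f(c) ≥ 0, new interval: [1.535000, 2.210000]
Iteration 2:
  c_2 = (1.535000 + 2.210000)/2 = 1.872500
  f(c_2) = f(1.872500) = 0.499774
  f(a) × f(c) < 0, new interval: [1.535000, 1.872500]
Iteration 3:
  c_3 = (1.535000 + 1.872500)/2 = 1.703750
  f(c_3) = f(1.703750) = 0.236582
  f(a) × f(c) < 0, new interval: [1.535000, 1.703750]
Iteration 4:
  c_4 = (1.535000 + 1.703750)/2 = 1.619375
  f(c_4) = f(1.619375) = 0.101415
  f(a) × f(c) < 0, new interval: [1.535000, 1.619375]

After 4 iteration(s), the approximation is c_4 = 1.619375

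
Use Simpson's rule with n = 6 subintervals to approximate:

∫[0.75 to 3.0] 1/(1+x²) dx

f(x) = 1/(1+x²)
a = 0.75, b = 3.0, n = 6
h = (b - a)/n = 0.375000

Simpson's rule: (h/3)[f(x₀) + 4f(x₁) + 2f(x₂) + ... + f(xₙ)]

x_0 = 0.7500, f(x_0) = 0.640000, coefficient = 1
x_1 = 1.1250, f(x_1) = 0.441379, coefficient = 4
x_2 = 1.5000, f(x_2) = 0.307692, coefficient = 2
x_3 = 1.8750, f(x_3) = 0.221453, coefficient = 4
x_4 = 2.2500, f(x_4) = 0.164948, coefficient = 2
x_5 = 2.6250, f(x_5) = 0.126733, coefficient = 4
x_6 = 3.0000, f(x_6) = 0.100000, coefficient = 1

I ≈ (0.375000/3) × 4.843543 = 0.605443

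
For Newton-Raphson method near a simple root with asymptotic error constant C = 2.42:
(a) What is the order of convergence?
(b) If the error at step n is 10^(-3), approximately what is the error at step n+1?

(a) Newton-Raphson has quadratic (order 2) convergence near simple roots.
    This means |e_{n+1}| ≈ C|e_n|².

(b) With |e_n| = 10^(-3) and C = 2.42:
    |e_{n+1}| ≈ 2.42 × (10^(-3))² = 2.42 × 10^(-6)

(a) 2 (quadratic); (b) |e_{n+1}| ≈ 2.420e-06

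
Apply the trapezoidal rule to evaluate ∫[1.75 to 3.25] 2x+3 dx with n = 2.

f(x) = 2x+3
a = 1.75, b = 3.25, n = 2
h = (b - a)/n = 0.750000

Trapezoidal rule: (h/2)[f(x₀) + 2f(x₁) + 2f(x₂) + ... + f(xₙ)]

x_0 = 1.7500, f(x_0) = 6.500000, coefficient = 1
x_1 = 2.5000, f(x_1) = 8.000000, coefficient = 2
x_2 = 3.2500, f(x_2) = 9.500000, coefficient = 1

I ≈ (0.750000/2) × 32.000000 = 12.000000
Exact value: 12.000000
Error: 0.000000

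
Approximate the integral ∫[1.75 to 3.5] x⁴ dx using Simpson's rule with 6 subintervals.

f(x) = x⁴
a = 1.75, b = 3.5, n = 6
h = (b - a)/n = 0.291667

Simpson's rule: (h/3)[f(x₀) + 4f(x₁) + 2f(x₂) + ... + f(xₙ)]

x_0 = 1.7500, f(x_0) = 9.378906, coefficient = 1
x_1 = 2.0417, f(x_1) = 17.375582, coefficient = 4
x_2 = 2.3333, f(x_2) = 29.641975, coefficient = 2
x_3 = 2.6250, f(x_3) = 47.480713, coefficient = 4
x_4 = 2.9167, f(x_4) = 72.368104, coefficient = 2
x_5 = 3.2083, f(x_5) = 105.954141, coefficient = 4
x_6 = 3.5000, f(x_6) = 150.062500, coefficient = 1

I ≈ (0.291667/3) × 1046.703306 = 101.762821
Exact value: 101.761133
Error: 0.001689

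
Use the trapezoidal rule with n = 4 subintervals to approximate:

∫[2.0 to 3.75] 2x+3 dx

f(x) = 2x+3
a = 2.0, b = 3.75, n = 4
h = (b - a)/n = 0.437500

Trapezoidal rule: (h/2)[f(x₀) + 2f(x₁) + 2f(x₂) + ... + f(xₙ)]

x_0 = 2.0000, f(x_0) = 7.000000, coefficient = 1
x_1 = 2.4375, f(x_1) = 7.875000, coefficient = 2
x_2 = 2.8750, f(x_2) = 8.750000, coefficient = 2
x_3 = 3.3125, f(x_3) = 9.625000, coefficient = 2
x_4 = 3.7500, f(x_4) = 10.500000, coefficient = 1

I ≈ (0.437500/2) × 70.000000 = 15.312500
Exact value: 15.312500
Error: 0.000000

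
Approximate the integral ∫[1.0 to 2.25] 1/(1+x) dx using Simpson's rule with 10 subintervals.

f(x) = 1/(1+x)
a = 1.0, b = 2.25, n = 10
h = (b - a)/n = 0.125000

Simpson's rule: (h/3)[f(x₀) + 4f(x₁) + 2f(x₂) + ... + f(xₙ)]

x_0 = 1.0000, f(x_0) = 0.500000, coefficient = 1
x_1 = 1.1250, f(x_1) = 0.470588, coefficient = 4
x_2 = 1.2500, f(x_2) = 0.444444, coefficient = 2
x_3 = 1.3750, f(x_3) = 0.421053, coefficient = 4
x_4 = 1.5000, f(x_4) = 0.400000, coefficient = 2
x_5 = 1.6250, f(x_5) = 0.380952, coefficient = 4
x_6 = 1.7500, f(x_6) = 0.363636, coefficient = 2
x_7 = 1.8750, f(x_7) = 0.347826, coefficient = 4
x_8 = 2.0000, f(x_8) = 0.333333, coefficient = 2
x_9 = 2.1250, f(x_9) = 0.320000, coefficient = 4
x_10 = 2.2500, f(x_10) = 0.307692, coefficient = 1

I ≈ (0.125000/3) × 11.652198 = 0.485508
Exact value: 0.485508
Error: 0.000000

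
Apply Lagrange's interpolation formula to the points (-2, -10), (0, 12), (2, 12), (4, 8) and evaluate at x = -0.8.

Lagrange interpolation formula:
P(x) = Σ yᵢ × Lᵢ(x)
where Lᵢ(x) = Π_{j≠i} (x - xⱼ)/(xᵢ - xⱼ)

L_0(-0.8) = (-0.8 - 0)/(-2 - 0) × (-0.8 - 2)/(-2 - 2) × (-0.8 - 4)/(-2 - 4) = 0.224000
L_1(-0.8) = (-0.8 - (-2))/(0 - (-2)) × (-0.8 - 2)/(0 - 2) × (-0.8 - 4)/(0 - 4) = 1.008000
L_2(-0.8) = (-0.8 - (-2))/(2 - (-2)) × (-0.8 - 0)/(2 - 0) × (-0.8 - 4)/(2 - 4) = -0.288000
L_3(-0.8) = (-0.8 - (-2))/(4 - (-2)) × (-0.8 - 0)/(4 - 0) × (-0.8 - 2)/(4 - 2) = 0.056000

P(-0.8) = (-10)×L_0(-0.8) + 12×L_1(-0.8) + 12×L_2(-0.8) + 8×L_3(-0.8)
P(-0.8) = 6.848000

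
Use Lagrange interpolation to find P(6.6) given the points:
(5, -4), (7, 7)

Lagrange interpolation formula:
P(x) = Σ yᵢ × Lᵢ(x)
where Lᵢ(x) = Π_{j≠i} (x - xⱼ)/(xᵢ - xⱼ)

L_0(6.6) = (6.6 - 7)/(5 - 7) = 0.200000
L_1(6.6) = (6.6 - 5)/(7 - 5) = 0.800000

P(6.6) = (-4)×L_0(6.6) + 7×L_1(6.6)
P(6.6) = 4.800000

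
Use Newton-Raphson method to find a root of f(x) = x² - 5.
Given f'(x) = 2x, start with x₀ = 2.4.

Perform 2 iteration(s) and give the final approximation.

f(x) = x² - 5
f'(x) = 2x
x₀ = 2.4

Newton-Raphson formula: x_{n+1} = x_n - f(x_n)/f'(x_n)

Iteration 1:
  f(2.400000) = 0.760000
  f'(2.400000) = 4.800000
  x_1 = 2.400000 - 0.760000/4.800000 = 2.241667
Iteration 2:
  f(2.241667) = 0.025069
  f'(2.241667) = 4.483333
  x_2 = 2.241667 - 0.025069/4.483333 = 2.236075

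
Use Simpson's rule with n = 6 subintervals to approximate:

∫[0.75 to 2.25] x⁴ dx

f(x) = x⁴
a = 0.75, b = 2.25, n = 6
h = (b - a)/n = 0.250000

Simpson's rule: (h/3)[f(x₀) + 4f(x₁) + 2f(x₂) + ... + f(xₙ)]

x_0 = 0.7500, f(x_0) = 0.316406, coefficient = 1
x_1 = 1.0000, f(x_1) = 1.000000, coefficient = 4
x_2 = 1.2500, f(x_2) = 2.441406, coefficient = 2
x_3 = 1.5000, f(x_3) = 5.062500, coefficient = 4
x_4 = 1.7500, f(x_4) = 9.378906, coefficient = 2
x_5 = 2.0000, f(x_5) = 16.000000, coefficient = 4
x_6 = 2.2500, f(x_6) = 25.628906, coefficient = 1

I ≈ (0.250000/3) × 137.835938 = 11.486328
Exact value: 11.485547
Error: 0.000781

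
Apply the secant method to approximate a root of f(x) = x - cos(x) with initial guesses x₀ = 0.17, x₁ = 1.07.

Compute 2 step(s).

f(x) = x - cos(x)
x₀ = 0.17, x₁ = 1.07

Secant formula: x_{n+1} = x_n - f(x_n)(x_n - x_{n-1})/(f(x_n) - f(x_{n-1}))

Iteration 1:
  f(0.170000) = -0.815585
  f(1.070000) = 0.589876
  x_2 = 1.070000 - 0.589876×(1.070000 - 0.170000)/(0.589876 - (-0.815585))
       = 0.692267
Iteration 2:
  f(1.070000) = 0.589876
  f(0.692267) = -0.077533
  x_3 = 0.692267 - (-0.077533)×(0.692267 - 1.070000)/(-0.077533 - 0.589876)
       = 0.736149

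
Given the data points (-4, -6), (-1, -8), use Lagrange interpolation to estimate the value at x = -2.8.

Lagrange interpolation formula:
P(x) = Σ yᵢ × Lᵢ(x)
where Lᵢ(x) = Π_{j≠i} (x - xⱼ)/(xᵢ - xⱼ)

L_0(-2.8) = (-2.8 - (-1))/(-4 - (-1)) = 0.600000
L_1(-2.8) = (-2.8 - (-4))/(-1 - (-4)) = 0.400000

P(-2.8) = (-6)×L_0(-2.8) + (-8)×L_1(-2.8)
P(-2.8) = -6.800000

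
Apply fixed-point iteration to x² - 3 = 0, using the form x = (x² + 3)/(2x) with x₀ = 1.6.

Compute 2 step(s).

Equation: x² - 3 = 0
Fixed-point form: x = (x² + 3)/(2x)
x₀ = 1.6

x_1 = g(1.600000) = 1.737500
x_2 = g(1.737500) = 1.732059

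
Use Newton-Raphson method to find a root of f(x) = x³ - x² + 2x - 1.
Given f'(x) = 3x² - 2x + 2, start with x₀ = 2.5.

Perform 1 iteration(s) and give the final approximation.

f(x) = x³ - x² + 2x - 1
f'(x) = 3x² - 2x + 2
x₀ = 2.5

Newton-Raphson formula: x_{n+1} = x_n - f(x_n)/f'(x_n)

Iteration 1:
  f(2.500000) = 13.375000
  f'(2.500000) = 15.750000
  x_1 = 2.500000 - 13.375000/15.750000 = 1.650794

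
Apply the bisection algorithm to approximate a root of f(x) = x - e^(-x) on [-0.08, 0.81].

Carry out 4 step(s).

f(x) = x - e^(-x)
Initial interval: [-0.08, 0.81]

Iteration 1:
  c_1 = (-0.080000 + 0.810000)/2 = 0.365000
  f(c_1) = f(0.365000) = -0.329197
  f(a) × f(c) ≥ 0, new interval: [0.365000, 0.810000]
Iteration 2:
  c_2 = (0.365000 + 0.810000)/2 = 0.587500
  f(c_2) = f(0.587500) = 0.031785
  f(a) × f(c) < 0, new interval: [0.365000, 0.587500]
Iteration 3:
  c_3 = (0.365000 + 0.587500)/2 = 0.476250
  f(c_3) = f(0.476250) = -0.144858
  f(a) × f(c) ≥ 0, new interval: [0.476250, 0.587500]
Iteration 4:
  c_4 = (0.476250 + 0.587500)/2 = 0.531875
  f(c_4) = f(0.531875) = -0.055627
  f(a) × f(c) ≥ 0, new interval: [0.531875, 0.587500]

After 4 iteration(s), the approximation is c_4 = 0.531875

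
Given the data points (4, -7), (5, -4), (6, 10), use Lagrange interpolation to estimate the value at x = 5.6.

Lagrange interpolation formula:
P(x) = Σ yᵢ × Lᵢ(x)
where Lᵢ(x) = Π_{j≠i} (x - xⱼ)/(xᵢ - xⱼ)

L_0(5.6) = (5.6 - 5)/(4 - 5) × (5.6 - 6)/(4 - 6) = -0.120000
L_1(5.6) = (5.6 - 4)/(5 - 4) × (5.6 - 6)/(5 - 6) = 0.640000
L_2(5.6) = (5.6 - 4)/(6 - 4) × (5.6 - 5)/(6 - 5) = 0.480000

P(5.6) = (-7)×L_0(5.6) + (-4)×L_1(5.6) + 10×L_2(5.6)
P(5.6) = 3.080000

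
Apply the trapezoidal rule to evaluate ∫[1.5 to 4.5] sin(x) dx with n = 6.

f(x) = sin(x)
a = 1.5, b = 4.5, n = 6
h = (b - a)/n = 0.500000

Trapezoidal rule: (h/2)[f(x₀) + 2f(x₁) + 2f(x₂) + ... + f(xₙ)]

x_0 = 1.5000, f(x_0) = 0.997495, coefficient = 1
x_1 = 2.0000, f(x_1) = 0.909297, coefficient = 2
x_2 = 2.5000, f(x_2) = 0.598472, coefficient = 2
x_3 = 3.0000, f(x_3) = 0.141120, coefficient = 2
x_4 = 3.5000, f(x_4) = -0.350783, coefficient = 2
x_5 = 4.0000, f(x_5) = -0.756802, coefficient = 2
x_6 = 4.5000, f(x_6) = -0.977530, coefficient = 1

I ≈ (0.500000/2) × 1.102573 = 0.275643
Exact value: 0.281533
Error: 0.005890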